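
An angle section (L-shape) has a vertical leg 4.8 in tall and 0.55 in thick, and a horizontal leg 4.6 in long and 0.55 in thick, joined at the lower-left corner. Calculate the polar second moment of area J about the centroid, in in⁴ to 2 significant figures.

Treat the section as a set of non-overlapping primitives; coordinates are from the bounding-box lower-left.
Vertical leg: 0.55 × 4.8, A = 2.64 in², y = 2.4 in, Ī = 5.069 in⁴.
Horizontal leg (remainder): 4.05 × 0.55, A = 2.228 in², y = 0.275 in, Ī = 0.05615 in⁴.
Centroid: ȳ = ΣA·y / ΣA = 1.428 in.
Transfer each piece to the centroidal x-axis using Ī + A·d² with d = y − 1.428:
  vertical leg: d = 0.9725 in → contributes +7.565 in⁴
  horizontal leg (remainder): d = -1.153 in → contributes +3.015 in⁴
Total I = 10.58 in⁴.
For the y-axis: x̄ = 1.328 in.
Repeating about the centroidal y-axis gives I_y = 9.502 in⁴.
Polar second moment: J = I_x + I_y = 20.08 in⁴.

J ≈ 20 in⁴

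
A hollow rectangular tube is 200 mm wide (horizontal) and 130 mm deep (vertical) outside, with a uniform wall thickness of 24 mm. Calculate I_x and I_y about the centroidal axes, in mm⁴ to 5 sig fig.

I_x ≈ 2.9633 × 10⁷ mm⁴, I_y ≈ 6.2669 × 10⁷ mm⁴

Decompose the section into non-overlapping parts with the origin at the bottom-left of its bounding rectangle.
Outer rectangle: 200 × 130, A = 26 000 mm², y = 65 mm, Ī = 36 616 667 mm⁴.
Inner void (subtracted): 152 × 82, A = 12 464 mm², y = 65 mm, Ī = 6 983 995 mm⁴.
By symmetry the centroid is at mid-height, ȳ = 65 mm.
All pieces are centred on the centroidal x-axis, so I = ΣĪ (holes subtracted) = 29 632 672 mm⁴.
Repeating about the centroidal y-axis gives I_y = 62 669 312 mm⁴.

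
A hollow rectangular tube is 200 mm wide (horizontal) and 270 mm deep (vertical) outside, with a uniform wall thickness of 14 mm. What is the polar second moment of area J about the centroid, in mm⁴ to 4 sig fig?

J ≈ 2.023 × 10⁸ mm⁴

Treat the section as a set of non-overlapping primitives; coordinates are from the bounding-box lower-left.
Outer rectangle: 200 × 270, A = 54 000 mm², y = 135 mm, Ī = 328 050 000 mm⁴.
Inner void (subtracted): 172 × 242, A = 41 624 mm², y = 135 mm, Ī = 203 138 995 mm⁴.
By symmetry the centroid is at mid-height, ȳ = 135 mm.
All pieces are centred on the centroidal x-axis, so I = ΣĪ (holes subtracted) = 124 911 005 mm⁴.
Repeating about the centroidal y-axis gives I_y = 77 382 965 mm⁴.
Polar second moment: J = I_x + I_y = 202 293 971 mm⁴.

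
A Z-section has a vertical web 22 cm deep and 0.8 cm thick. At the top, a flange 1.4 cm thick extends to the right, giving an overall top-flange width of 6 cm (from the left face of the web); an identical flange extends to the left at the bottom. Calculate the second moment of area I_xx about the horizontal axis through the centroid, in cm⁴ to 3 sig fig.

Split into non-overlapping primitives; take the origin at the lower-left of the bounding box.
Web: 0.8 × 22, A = 17.6 cm², y = 11 cm, Ī = 709.87 cm⁴.
Top flange (beyond web): 5.2 × 1.4, A = 7.28 cm², y = 21.3 cm, Ī = 1.1891 cm⁴.
Bottom flange (beyond web): 5.2 × 1.4, A = 7.28 cm², y = 0.7 cm, Ī = 1.1891 cm⁴.
Centroid: ȳ = ΣA·y / ΣA = 11 cm.
Transfer each piece to the horizontal axis through the centroid using Ī + A·d² with d = y − 11:
  web: d = 0 cm → contributes +709.87 cm⁴
  top flange (beyond web): d = 10.3 cm → contributes +773.52 cm⁴
  bottom flange (beyond web): d = -10.3 cm → contributes +773.52 cm⁴
Total I = 2256.9 cm⁴.

I_xx ≈ 2260 cm⁴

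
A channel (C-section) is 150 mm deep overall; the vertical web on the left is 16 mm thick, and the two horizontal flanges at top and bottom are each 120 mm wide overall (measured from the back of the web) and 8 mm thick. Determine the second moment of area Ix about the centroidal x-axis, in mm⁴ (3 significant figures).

Ix ≈ 1.29 × 10⁷ mm⁴

Split into non-overlapping primitives; take the origin at the lower-left of the bounding box.
Web: 16 × 150, A = 2 400 mm², y = 75 mm, Ī = 4 500 000 mm⁴.
Top flange (beyond web): 104 × 8, A = 832 mm², y = 146 mm, Ī = 4437.3 mm⁴.
Bottom flange (beyond web): 104 × 8, A = 832 mm², y = 4 mm, Ī = 4437.3 mm⁴.
By symmetry the centroid is at mid-height, ȳ = 75 mm.
Transfer each piece to the centroidal x-axis using Ī + A·d² with d = y − 75:
  web: d = 0 mm → contributes +4 500 000 mm⁴
  top flange (beyond web): d = 71 mm → contributes +4 198 549 mm⁴
  bottom flange (beyond web): d = -71 mm → contributes +4 198 549 mm⁴
Total I = 12 897 099 mm⁴.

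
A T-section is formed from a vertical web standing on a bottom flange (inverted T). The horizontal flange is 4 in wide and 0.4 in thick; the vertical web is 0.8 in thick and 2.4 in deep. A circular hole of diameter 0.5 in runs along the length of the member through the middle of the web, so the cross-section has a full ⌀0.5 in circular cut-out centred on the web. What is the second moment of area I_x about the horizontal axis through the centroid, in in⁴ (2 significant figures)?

I_x ≈ 2.6 in⁴

Break the section into simple shapes (no overlaps), measuring from the bottom-left corner of the bounding box.
Flange: 4 × 0.4, A = 1.6 in², y = 0.2 in, Ī = 0.02133 in⁴.
Web: 0.8 × 2.4, A = 1.92 in², y = 1.6 in, Ī = 0.9216 in⁴.
Hole (subtracted): ⌀0.5, A = 0.1963 in², y = 1.6 in, Ī = 0.003068 in⁴.
Centroid: ȳ = ΣA·y / ΣA = 0.926 in.
Transfer each piece to the horizontal axis through the centroid using Ī + A·d² with d = y − 0.926:
  flange: d = -0.726 in → contributes +0.8648 in⁴
  web: d = 0.674 in → contributes +1.794 in⁴
  hole: d = 0.674 in → contributes −0.09225 in⁴
Total I = 2.566 in⁴.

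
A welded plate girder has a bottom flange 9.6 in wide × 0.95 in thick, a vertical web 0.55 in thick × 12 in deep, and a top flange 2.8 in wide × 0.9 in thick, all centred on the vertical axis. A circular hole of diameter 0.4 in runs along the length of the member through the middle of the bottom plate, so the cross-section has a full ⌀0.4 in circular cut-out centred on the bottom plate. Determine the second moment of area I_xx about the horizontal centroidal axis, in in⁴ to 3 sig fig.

Treat the section as a set of non-overlapping primitives; coordinates are from the bounding-box lower-left.
Bottom plate: 9.6 × 0.95, A = 9.12 in², y = 0.475 in, Ī = 0.6859 in⁴.
Web plate: 0.55 × 12, A = 6.6 in², y = 6.95 in, Ī = 79.2 in⁴.
Top plate: 2.8 × 0.9, A = 2.52 in², y = 13.4 in, Ī = 0.1701 in⁴.
Hole (subtracted): ⌀0.4, A = 0.12566 in², y = 0.475 in, Ī = 0.0012566 in⁴.
Centroid: ȳ = ΣA·y / ΣA = 4.6323 in.
Transfer each piece to the horizontal centroidal axis using Ī + A·d² with d = y − 4.6323:
  bottom plate: d = -4.1573 in → contributes +158.31 in⁴
  web plate: d = 2.3177 in → contributes +114.65 in⁴
  top plate: d = 8.7677 in → contributes +193.89 in⁴
  hole: d = -4.1573 in → contributes −2.1731 in⁴
Total I = 464.68 in⁴.

I_xx ≈ 465 in⁴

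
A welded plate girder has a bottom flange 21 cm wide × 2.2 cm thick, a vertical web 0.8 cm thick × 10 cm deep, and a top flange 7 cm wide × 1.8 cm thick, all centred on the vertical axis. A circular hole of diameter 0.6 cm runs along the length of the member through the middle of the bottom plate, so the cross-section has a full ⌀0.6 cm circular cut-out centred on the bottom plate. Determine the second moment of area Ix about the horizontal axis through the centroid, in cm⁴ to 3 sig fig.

Ix ≈ 1600 cm⁴

Break the section into simple shapes (no overlaps), measuring from the bottom-left corner of the bounding box.
Bottom plate: 21 × 2.2, A = 46.2 cm², y = 1.1 cm, Ī = 18.634 cm⁴.
Web plate: 0.8 × 10, A = 8 cm², y = 7.2 cm, Ī = 66.667 cm⁴.
Top plate: 7 × 1.8, A = 12.6 cm², y = 13.1 cm, Ī = 3.402 cm⁴.
Hole (subtracted): ⌀0.6, A = 0.28274 cm², y = 1.1 cm, Ī = 0.0063617 cm⁴.
Centroid: ȳ = ΣA·y / ΣA = 4.1067 cm.
Transfer each piece to the horizontal axis through the centroid using Ī + A·d² with d = y − 4.1067:
  bottom plate: d = -3.0067 cm → contributes +436.3 cm⁴
  web plate: d = 3.0933 cm → contributes +143.21 cm⁴
  top plate: d = 8.9933 cm → contributes +1022.5 cm⁴
  hole: d = -3.0067 cm → contributes −2.5625 cm⁴
Total I = 1599.4 cm⁴.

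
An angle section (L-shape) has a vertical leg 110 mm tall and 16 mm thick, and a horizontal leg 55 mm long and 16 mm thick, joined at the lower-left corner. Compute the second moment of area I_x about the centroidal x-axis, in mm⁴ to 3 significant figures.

Decompose the section into non-overlapping parts with the origin at the bottom-left of its bounding rectangle.
Vertical leg: 16 × 110, A = 1 760 mm², y = 55 mm, Ī = 1 774 667 mm⁴.
Horizontal leg (remainder): 39 × 16, A = 624 mm², y = 8 mm, Ī = 13 312 mm⁴.
Centroid: ȳ = ΣA·y / ΣA = 42.698 mm.
Transfer each piece to the centroidal x-axis using Ī + A·d² with d = y − 42.698:
  vertical leg: d = 12.302 mm → contributes +2 041 024 mm⁴
  horizontal leg (remainder): d = -34.698 mm → contributes +764 577 mm⁴
Total I = 2 805 601 mm⁴.

I_x ≈ 2.81 × 10⁶ mm⁴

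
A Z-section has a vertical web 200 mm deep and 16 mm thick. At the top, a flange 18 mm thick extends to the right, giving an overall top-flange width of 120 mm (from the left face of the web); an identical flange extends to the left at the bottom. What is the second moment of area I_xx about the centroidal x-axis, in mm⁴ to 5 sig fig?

I_xx ≈ 4.1772 × 10⁷ mm⁴

Break the section into simple shapes (no overlaps), measuring from the bottom-left corner of the bounding box.
Web: 16 × 200, A = 3 200 mm², y = 100 mm, Ī = 10 666 667 mm⁴.
Top flange (beyond web): 104 × 18, A = 1 872 mm², y = 191 mm, Ī = 50 544 mm⁴.
Bottom flange (beyond web): 104 × 18, A = 1 872 mm², y = 9 mm, Ī = 50 544 mm⁴.
Centroid: ȳ = ΣA·y / ΣA = 100 mm.
Transfer each piece to the centroidal x-axis using Ī + A·d² with d = y − 100:
  web: d = 0 mm → contributes +10 666 667 mm⁴
  top flange (beyond web): d = 91 mm → contributes +15 552 576 mm⁴
  bottom flange (beyond web): d = -91 mm → contributes +15 552 576 mm⁴
Total I = 41 771 819 mm⁴.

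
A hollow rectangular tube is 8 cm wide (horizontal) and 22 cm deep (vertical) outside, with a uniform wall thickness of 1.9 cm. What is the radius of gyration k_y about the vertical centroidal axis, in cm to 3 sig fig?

k_y ≈ 2.88 cm

Treat the section as a set of non-overlapping primitives; coordinates are from the bounding-box lower-left.
Outer rectangle: 8 × 22, A = 176 cm², x = 4 cm, Ī = 938.67 cm⁴.
Inner void (subtracted): 4.2 × 18.2, A = 76.44 cm², x = 4 cm, Ī = 112.37 cm⁴.
By symmetry the centroid is at mid-width, x̄ = 4 cm.
All pieces are centred on the vertical centroidal axis, so I = ΣĪ (holes subtracted) = 826.3 cm⁴.
Radius of gyration: k = √(I/A) = √(826.3 / 99.56) = 2.8809 cm.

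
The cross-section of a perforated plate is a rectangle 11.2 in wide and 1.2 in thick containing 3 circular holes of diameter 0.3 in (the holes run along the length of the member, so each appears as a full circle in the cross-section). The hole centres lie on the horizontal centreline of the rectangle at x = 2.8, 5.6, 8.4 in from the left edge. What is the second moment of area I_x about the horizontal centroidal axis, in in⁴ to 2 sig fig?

Split into non-overlapping primitives; take the origin at the lower-left of the bounding box.
Plate: 11.2 × 1.2, A = 13.44 in², y = 0.6 in, Ī = 1.613 in⁴.
Hole 1 (subtracted): ⌀0.3, A = 0.07069 in², y = 0.6 in, Ī = 0.0003976 in⁴.
Hole 2 (subtracted): ⌀0.3, A = 0.07069 in², y = 0.6 in, Ī = 0.0003976 in⁴.
Hole 3 (subtracted): ⌀0.3, A = 0.07069 in², y = 0.6 in, Ī = 0.0003976 in⁴.
By symmetry the centroid is at mid-height, ȳ = 0.6 in.
All pieces are centred on the horizontal centroidal axis, so I = ΣĪ (holes subtracted) = 1.612 in⁴.

I_x ≈ 1.6 in⁴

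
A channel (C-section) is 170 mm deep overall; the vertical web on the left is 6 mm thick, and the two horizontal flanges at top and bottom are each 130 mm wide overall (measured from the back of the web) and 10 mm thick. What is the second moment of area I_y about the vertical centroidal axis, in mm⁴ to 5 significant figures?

I_y ≈ 6.2344 × 10⁶ mm⁴

Decompose the section into non-overlapping parts with the origin at the bottom-left of its bounding rectangle.
Web: 6 × 170, A = 1 020 mm², x = 3 mm, Ī = 3 060 mm⁴.
Top flange (beyond web): 124 × 10, A = 1 240 mm², x = 68 mm, Ī = 1 588 853 mm⁴.
Bottom flange (beyond web): 124 × 10, A = 1 240 mm², x = 68 mm, Ī = 1 588 853 mm⁴.
Centroid: x̄ = ΣA·x / ΣA = 49.05714 mm.
Transfer each piece to the vertical centroidal axis using Ī + A·d² with d = x − 49.05714:
  web: d = -46.05714 mm → contributes +2 166 746 mm⁴
  top flange (beyond web): d = 18.94286 mm → contributes +2 033 805 mm⁴
  bottom flange (beyond web): d = 18.94286 mm → contributes +2 033 805 mm⁴
Total I = 6 234 355 mm⁴.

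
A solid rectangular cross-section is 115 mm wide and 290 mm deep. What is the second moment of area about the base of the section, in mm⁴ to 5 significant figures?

I_base ≈ 9.3491 × 10⁸ mm⁴

The section: 115 × 290, A = 33 350 mm², y = 145 mm, Ī = 233 727 917 mm⁴.
Transfer it to the bottom edge using Ī + A·d² with d = y − 0:
  the section: d = 145 mm → contributes +934 911 667 mm⁴
Total I = 934 911 667 mm⁴.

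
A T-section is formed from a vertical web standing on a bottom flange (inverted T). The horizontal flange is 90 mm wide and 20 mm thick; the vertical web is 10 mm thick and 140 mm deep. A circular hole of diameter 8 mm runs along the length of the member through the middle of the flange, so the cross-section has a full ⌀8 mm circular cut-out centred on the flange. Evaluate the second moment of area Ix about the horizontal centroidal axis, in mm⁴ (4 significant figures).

Ix ≈ 7.324 × 10⁶ mm⁴

Break the section into simple shapes (no overlaps), measuring from the bottom-left corner of the bounding box.
Flange: 90 × 20, A = 1 800 mm², y = 10 mm, Ī = 60 000 mm⁴.
Web: 10 × 140, A = 1 400 mm², y = 90 mm, Ī = 2 286 667 mm⁴.
Hole (subtracted): ⌀8, A = 50.2655 mm², y = 10 mm, Ī = 201.062 mm⁴.
Centroid: ȳ = ΣA·y / ΣA = 45.5586 mm.
Transfer each piece to the horizontal centroidal axis using Ī + A·d² with d = y − 45.5586:
  flange: d = -35.5586 mm → contributes +2 335 939 mm⁴
  web: d = 44.4414 mm → contributes +5 051 726 mm⁴
  hole: d = -35.5586 mm → contributes −63757.3 mm⁴
Total I = 7 323 908 mm⁴.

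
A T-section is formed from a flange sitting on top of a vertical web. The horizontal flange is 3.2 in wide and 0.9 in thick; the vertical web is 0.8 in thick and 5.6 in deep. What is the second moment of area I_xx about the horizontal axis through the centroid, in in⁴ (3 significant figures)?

Split into non-overlapping primitives; take the origin at the lower-left of the bounding box.
Flange: 3.2 × 0.9, A = 2.88 in², y = 6.05 in, Ī = 0.1944 in⁴.
Web: 0.8 × 5.6, A = 4.48 in², y = 2.8 in, Ī = 11.708 in⁴.
Centroid: ȳ = ΣA·y / ΣA = 4.0717 in.
Transfer each piece to the horizontal axis through the centroid using Ī + A·d² with d = y − 4.0717:
  flange: d = 1.9783 in → contributes +11.465 in⁴
  web: d = -1.2717 in → contributes +18.953 in⁴
Total I = 30.419 in⁴.

I_xx ≈ 30.4 in⁴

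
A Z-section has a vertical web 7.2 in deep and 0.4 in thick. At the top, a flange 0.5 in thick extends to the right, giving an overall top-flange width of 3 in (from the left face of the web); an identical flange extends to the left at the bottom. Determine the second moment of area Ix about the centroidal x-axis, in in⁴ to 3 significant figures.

Decompose the section into non-overlapping parts with the origin at the bottom-left of its bounding rectangle.
Web: 0.4 × 7.2, A = 2.88 in², y = 3.6 in, Ī = 12.442 in⁴.
Top flange (beyond web): 2.6 × 0.5, A = 1.3 in², y = 6.95 in, Ī = 0.027083 in⁴.
Bottom flange (beyond web): 2.6 × 0.5, A = 1.3 in², y = 0.25 in, Ī = 0.027083 in⁴.
Centroid: ȳ = ΣA·y / ΣA = 3.6 in.
Transfer each piece to the centroidal x-axis using Ī + A·d² with d = y − 3.6:
  web: d = 0 in → contributes +12.442 in⁴
  top flange (beyond web): d = 3.35 in → contributes +14.616 in⁴
  bottom flange (beyond web): d = -3.35 in → contributes +14.616 in⁴
Total I = 41.674 in⁴.

Ix ≈ 41.7 in⁴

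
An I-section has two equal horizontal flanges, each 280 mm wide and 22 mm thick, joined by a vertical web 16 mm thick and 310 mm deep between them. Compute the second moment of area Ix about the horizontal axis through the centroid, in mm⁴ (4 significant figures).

Break the section into simple shapes (no overlaps), measuring from the bottom-left corner of the bounding box.
Bottom flange: 280 × 22, A = 6 160 mm², y = 11 mm, Ī = 248 453 mm⁴.
Web: 16 × 310, A = 4 960 mm², y = 177 mm, Ī = 39 721 333 mm⁴.
Top flange: 280 × 22, A = 6 160 mm², y = 343 mm, Ī = 248 453 mm⁴.
By symmetry the centroid is at mid-height, ȳ = 177 mm.
Transfer each piece to the horizontal axis through the centroid using Ī + A·d² with d = y − 177:
  bottom flange: d = -166 mm → contributes +169 993 413 mm⁴
  web: d = 0 mm → contributes +39 721 333 mm⁴
  top flange: d = 166 mm → contributes +169 993 413 mm⁴
Total I = 379 708 160 mm⁴.

Ix ≈ 3.797 × 10⁸ mm⁴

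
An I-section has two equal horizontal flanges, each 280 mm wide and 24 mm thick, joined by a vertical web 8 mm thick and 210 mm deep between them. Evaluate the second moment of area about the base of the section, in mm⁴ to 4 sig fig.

I_base ≈ 4.424 × 10⁸ mm⁴

Split into non-overlapping primitives; take the origin at the lower-left of the bounding box.
Bottom flange: 280 × 24, A = 6 720 mm², y = 12 mm, Ī = 322 560 mm⁴.
Web: 8 × 210, A = 1 680 mm², y = 129 mm, Ī = 6 174 000 mm⁴.
Top flange: 280 × 24, A = 6 720 mm², y = 246 mm, Ī = 322 560 mm⁴.
Transfer each piece to the base of the section using Ī + A·d² with d = y − 0:
  bottom flange: d = 12 mm → contributes +1 290 240 mm⁴
  web: d = 129 mm → contributes +34 130 880 mm⁴
  top flange: d = 246 mm → contributes +406 990 080 mm⁴
Total I = 442 411 200 mm⁴.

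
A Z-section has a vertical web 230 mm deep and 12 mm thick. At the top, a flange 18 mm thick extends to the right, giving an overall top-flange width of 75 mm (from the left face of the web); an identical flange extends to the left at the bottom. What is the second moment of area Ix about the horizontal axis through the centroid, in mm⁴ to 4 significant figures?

Treat the section as a set of non-overlapping primitives; coordinates are from the bounding-box lower-left.
Web: 12 × 230, A = 2 760 mm², y = 115 mm, Ī = 12 167 000 mm⁴.
Top flange (beyond web): 63 × 18, A = 1 134 mm², y = 221 mm, Ī = 30 618 mm⁴.
Bottom flange (beyond web): 63 × 18, A = 1 134 mm², y = 9 mm, Ī = 30 618 mm⁴.
Centroid: ȳ = ΣA·y / ΣA = 115 mm.
Transfer each piece to the horizontal axis through the centroid using Ī + A·d² with d = y − 115:
  web: d = 0 mm → contributes +12 167 000 mm⁴
  top flange (beyond web): d = 106 mm → contributes +12 772 242 mm⁴
  bottom flange (beyond web): d = -106 mm → contributes +12 772 242 mm⁴
Total I = 37 711 484 mm⁴.

Ix ≈ 3.771 × 10⁷ mm⁴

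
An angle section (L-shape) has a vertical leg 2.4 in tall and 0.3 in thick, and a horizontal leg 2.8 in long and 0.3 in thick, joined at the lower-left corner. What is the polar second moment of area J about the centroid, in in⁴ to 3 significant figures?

Break the section into simple shapes (no overlaps), measuring from the bottom-left corner of the bounding box.
Vertical leg: 0.3 × 2.4, A = 0.72 in², y = 1.2 in, Ī = 0.3456 in⁴.
Horizontal leg (remainder): 2.5 × 0.3, A = 0.75 in², y = 0.15 in, Ī = 0.005625 in⁴.
Centroid: ȳ = ΣA·y / ΣA = 0.66429 in.
Transfer each piece to the centroidal x-axis using Ī + A·d² with d = y − 0.66429:
  vertical leg: d = 0.53571 in → contributes +0.55223 in⁴
  horizontal leg (remainder): d = -0.51429 in → contributes +0.20399 in⁴
Total I = 0.75623 in⁴.
For the y-axis: x̄ = 0.86429 in.
Repeating about the centroidal y-axis gives I_y = 1.116 in⁴.
Polar second moment: J = I_x + I_y = 1.8723 in⁴.

J ≈ 1.87 in⁴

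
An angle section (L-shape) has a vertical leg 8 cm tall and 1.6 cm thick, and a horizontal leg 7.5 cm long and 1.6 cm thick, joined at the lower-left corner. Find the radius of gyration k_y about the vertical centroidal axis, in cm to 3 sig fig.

k_y ≈ 2.19 cm

Treat the section as a set of non-overlapping primitives; coordinates are from the bounding-box lower-left.
Vertical leg: 1.6 × 8, A = 12.8 cm², x = 0.8 cm, Ī = 2.7307 cm⁴.
Horizontal leg (remainder): 5.9 × 1.6, A = 9.44 cm², x = 4.55 cm, Ī = 27.384 cm⁴.
Centroid: x̄ = ΣA·x / ΣA = 2.3917 cm.
Transfer each piece to the vertical centroidal axis using Ī + A·d² with d = x − 2.3917:
  vertical leg: d = -1.5917 cm → contributes +35.161 cm⁴
  horizontal leg (remainder): d = 2.1583 cm → contributes +71.357 cm⁴
Total I = 106.52 cm⁴.
Radius of gyration: k = √(I/A) = √(106.52 / 22.24) = 2.1885 cm.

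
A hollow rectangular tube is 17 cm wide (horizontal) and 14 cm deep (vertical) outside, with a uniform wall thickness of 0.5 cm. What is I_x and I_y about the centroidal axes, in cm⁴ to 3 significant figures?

Decompose the section into non-overlapping parts with the origin at the bottom-left of its bounding rectangle.
Outer rectangle: 17 × 14, A = 238 cm², y = 7 cm, Ī = 3887.3 cm⁴.
Inner void (subtracted): 16 × 13, A = 208 cm², y = 7 cm, Ī = 2929.3 cm⁴.
By symmetry the centroid is at mid-height, ȳ = 7 cm.
All pieces are centred on the centroidal x-axis, so I = ΣĪ (holes subtracted) = 958 cm⁴.
Repeating about the centroidal y-axis gives I_y = 1294.5 cm⁴.

I_x ≈ 958 cm⁴, I_y ≈ 1290 cm⁴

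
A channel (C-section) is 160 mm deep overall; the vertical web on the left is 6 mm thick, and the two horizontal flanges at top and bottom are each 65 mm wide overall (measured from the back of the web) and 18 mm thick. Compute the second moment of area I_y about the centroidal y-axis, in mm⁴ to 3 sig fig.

Decompose the section into non-overlapping parts with the origin at the bottom-left of its bounding rectangle.
Web: 6 × 160, A = 960 mm², x = 3 mm, Ī = 2 880 mm⁴.
Top flange (beyond web): 59 × 18, A = 1 062 mm², x = 35.5 mm, Ī = 308 069 mm⁴.
Bottom flange (beyond web): 59 × 18, A = 1 062 mm², x = 35.5 mm, Ī = 308 069 mm⁴.
Centroid: x̄ = ΣA·x / ΣA = 25.383 mm.
Transfer each piece to the centroidal y-axis using Ī + A·d² with d = x − 25.383:
  web: d = -22.383 mm → contributes +483 850 mm⁴
  top flange (beyond web): d = 10.117 mm → contributes +416 762 mm⁴
  bottom flange (beyond web): d = 10.117 mm → contributes +416 762 mm⁴
Total I = 1 317 375 mm⁴.

I_y ≈ 1.32 × 10⁶ mm⁴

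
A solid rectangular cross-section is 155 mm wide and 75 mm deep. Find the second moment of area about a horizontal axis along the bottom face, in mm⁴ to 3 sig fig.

I_base ≈ 2.18 × 10⁷ mm⁴

The section: 155 × 75, A = 11 625 mm², y = 37.5 mm, Ī = 5 449 219 mm⁴.
Transfer it to the base of the section using Ī + A·d² with d = y − 0:
  the section: d = 37.5 mm → contributes +21 796 875 mm⁴
Total I = 21 796 875 mm⁴.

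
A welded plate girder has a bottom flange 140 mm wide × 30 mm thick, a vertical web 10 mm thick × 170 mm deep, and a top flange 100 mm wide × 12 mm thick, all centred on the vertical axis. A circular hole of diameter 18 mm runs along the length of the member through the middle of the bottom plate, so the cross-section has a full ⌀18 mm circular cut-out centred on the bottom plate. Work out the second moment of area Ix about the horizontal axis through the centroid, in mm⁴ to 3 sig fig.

Break the section into simple shapes (no overlaps), measuring from the bottom-left corner of the bounding box.
Bottom plate: 140 × 30, A = 4 200 mm², y = 15 mm, Ī = 315 000 mm⁴.
Web plate: 10 × 170, A = 1 700 mm², y = 115 mm, Ī = 4 094 167 mm⁴.
Top plate: 100 × 12, A = 1 200 mm², y = 206 mm, Ī = 14 400 mm⁴.
Hole (subtracted): ⌀18, A = 254.47 mm², y = 15 mm, Ī = 5 153 mm⁴.
Centroid: ȳ = ΣA·y / ΣA = 73.315 mm.
Transfer each piece to the horizontal axis through the centroid using Ī + A·d² with d = y − 73.315:
  bottom plate: d = -58.315 mm → contributes +14 597 889 mm⁴
  web plate: d = 41.685 mm → contributes +7 048 094 mm⁴
  top plate: d = 132.68 mm → contributes +21 140 638 mm⁴
  hole: d = -58.315 mm → contributes −870 523 mm⁴
Total I = 41 916 099 mm⁴.

Ix ≈ 4.19 × 10⁷ mm⁴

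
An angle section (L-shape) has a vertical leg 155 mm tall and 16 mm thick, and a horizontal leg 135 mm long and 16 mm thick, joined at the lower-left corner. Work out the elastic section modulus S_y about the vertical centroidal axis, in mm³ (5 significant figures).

Split into non-overlapping primitives; take the origin at the lower-left of the bounding box.
Vertical leg: 16 × 155, A = 2 480 mm², x = 8 mm, Ī = 52906.67 mm⁴.
Horizontal leg (remainder): 119 × 16, A = 1 904 mm², x = 75.5 mm, Ī = 2 246 879 mm⁴.
Centroid: x̄ = ΣA·x / ΣA = 37.31569 mm.
Transfer each piece to the vertical centroidal axis using Ī + A·d² with d = x − 37.31569:
  vertical leg: d = -29.31569 mm → contributes +2 184 243 mm⁴
  horizontal leg (remainder): d = 38.18431 mm → contributes +5 022 989 mm⁴
Total I = 7 207 232 mm⁴.
Extreme fibre distance c = 97.68431 mm; S = I/c = 73780.86 mm³.

S_y ≈ 7.3781 × 10⁴ mm³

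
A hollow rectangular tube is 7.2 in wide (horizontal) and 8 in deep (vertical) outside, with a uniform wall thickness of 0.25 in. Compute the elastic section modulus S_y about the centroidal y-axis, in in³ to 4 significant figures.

Treat the section as a set of non-overlapping primitives; coordinates are from the bounding-box lower-left.
Outer rectangle: 7.2 × 8, A = 57.6 in², x = 3.6 in, Ī = 248.832 in⁴.
Inner void (subtracted): 6.7 × 7.5, A = 50.25 in², x = 3.6 in, Ī = 187.977 in⁴.
By symmetry the centroid is at mid-width, x̄ = 3.6 in.
All pieces are centred on the centroidal y-axis, so I = ΣĪ (holes subtracted) = 60.8551 in⁴.
Extreme fibre distance c = 3.6 in; S = I/c = 16.9042 in³.

S_y ≈ 16.90 in³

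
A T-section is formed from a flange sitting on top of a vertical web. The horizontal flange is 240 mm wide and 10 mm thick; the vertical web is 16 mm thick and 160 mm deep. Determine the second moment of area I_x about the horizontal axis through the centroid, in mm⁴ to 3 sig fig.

I_x ≈ 1.44 × 10⁷ mm⁴

Split into non-overlapping primitives; take the origin at the lower-left of the bounding box.
Flange: 240 × 10, A = 2 400 mm², y = 165 mm, Ī = 20 000 mm⁴.
Web: 16 × 160, A = 2 560 mm², y = 80 mm, Ī = 5 461 333 mm⁴.
Centroid: ȳ = ΣA·y / ΣA = 121.13 mm.
Transfer each piece to the horizontal axis through the centroid using Ī + A·d² with d = y − 121.13:
  flange: d = 43.871 mm → contributes +4 639 188 mm⁴
  web: d = -41.129 mm → contributes +9 791 822 mm⁴
Total I = 14 431 011 mm⁴.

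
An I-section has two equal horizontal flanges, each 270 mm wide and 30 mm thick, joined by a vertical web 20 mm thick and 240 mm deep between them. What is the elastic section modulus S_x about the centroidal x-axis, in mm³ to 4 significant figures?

Decompose the section into non-overlapping parts with the origin at the bottom-left of its bounding rectangle.
Bottom flange: 270 × 30, A = 8 100 mm², y = 15 mm, Ī = 607 500 mm⁴.
Web: 20 × 240, A = 4 800 mm², y = 150 mm, Ī = 23 040 000 mm⁴.
Top flange: 270 × 30, A = 8 100 mm², y = 285 mm, Ī = 607 500 mm⁴.
By symmetry the centroid is at mid-height, ȳ = 150 mm.
Transfer each piece to the centroidal x-axis using Ī + A·d² with d = y − 150:
  bottom flange: d = -135 mm → contributes +148 230 000 mm⁴
  web: d = 0 mm → contributes +23 040 000 mm⁴
  top flange: d = 135 mm → contributes +148 230 000 mm⁴
Total I = 319 500 000 mm⁴.
Extreme fibre distance c = 150 mm; S = I/c = 2 130 000 mm³.

S_x ≈ 2.130 × 10⁶ mm³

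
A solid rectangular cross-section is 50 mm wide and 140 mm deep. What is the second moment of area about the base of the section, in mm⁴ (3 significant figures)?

I_base ≈ 4.57 × 10⁷ mm⁴

The section: 50 × 140, A = 7 000 mm², y = 70 mm, Ī = 11 433 333 mm⁴.
Transfer it to the base of the section using Ī + A·d² with d = y − 0:
  the section: d = 70 mm → contributes +45 733 333 mm⁴
Total I = 45 733 333 mm⁴.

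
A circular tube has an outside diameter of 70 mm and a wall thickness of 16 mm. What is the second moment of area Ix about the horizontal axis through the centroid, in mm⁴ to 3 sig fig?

Treat the section as a set of non-overlapping primitives; coordinates are from the bounding-box lower-left.
Outer circle: ⌀70, A = 3848.5 mm², y = 35 mm, Ī = 1 178 588 mm⁴.
Bore (subtracted): ⌀38, A = 1134.1 mm², y = 35 mm, Ī = 102 354 mm⁴.
By symmetry the centroid is at mid-height, ȳ = 35 mm.
All pieces are centred on the horizontal axis through the centroid, so I = ΣĪ (holes subtracted) = 1 076 234 mm⁴.

Ix ≈ 1.08 × 10⁶ mm⁴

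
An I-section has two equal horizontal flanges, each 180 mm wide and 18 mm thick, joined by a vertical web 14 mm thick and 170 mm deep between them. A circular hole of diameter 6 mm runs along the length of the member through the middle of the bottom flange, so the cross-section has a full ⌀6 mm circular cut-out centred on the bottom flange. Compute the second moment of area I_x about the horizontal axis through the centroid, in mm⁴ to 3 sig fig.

I_x ≈ 6.29 × 10⁷ mm⁴

Break the section into simple shapes (no overlaps), measuring from the bottom-left corner of the bounding box.
Bottom flange: 180 × 18, A = 3 240 mm², y = 9 mm, Ī = 87 480 mm⁴.
Web: 14 × 170, A = 2 380 mm², y = 103 mm, Ī = 5 731 833 mm⁴.
Top flange: 180 × 18, A = 3 240 mm², y = 197 mm, Ī = 87 480 mm⁴.
Hole (subtracted): ⌀6, A = 28.274 mm², y = 9 mm, Ī = 63.617 mm⁴.
Centroid: ȳ = ΣA·y / ΣA = 103.3 mm.
Transfer each piece to the horizontal axis through the centroid using Ī + A·d² with d = y − 103.3:
  bottom flange: d = -94.301 mm → contributes +28 899 720 mm⁴
  web: d = -0.30094 mm → contributes +5 732 049 mm⁴
  top flange: d = 93.699 mm → contributes +28 533 107 mm⁴
  hole: d = -94.301 mm → contributes −251 498 mm⁴
Total I = 62 913 378 mm⁴.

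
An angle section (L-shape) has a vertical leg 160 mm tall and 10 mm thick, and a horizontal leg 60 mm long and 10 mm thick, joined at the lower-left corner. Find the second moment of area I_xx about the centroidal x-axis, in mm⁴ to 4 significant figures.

I_xx ≈ 5.560 × 10⁶ mm⁴

Decompose the section into non-overlapping parts with the origin at the bottom-left of its bounding rectangle.
Vertical leg: 10 × 160, A = 1 600 mm², y = 80 mm, Ī = 3 413 333 mm⁴.
Horizontal leg (remainder): 50 × 10, A = 500 mm², y = 5 mm, Ī = 4166.67 mm⁴.
Centroid: ȳ = ΣA·y / ΣA = 62.1429 mm.
Transfer each piece to the centroidal x-axis using Ī + A·d² with d = y − 62.1429:
  vertical leg: d = 17.8571 mm → contributes +3 923 537 mm⁴
  horizontal leg (remainder): d = -57.1429 mm → contributes +1 636 820 mm⁴
Total I = 5 560 357 mm⁴.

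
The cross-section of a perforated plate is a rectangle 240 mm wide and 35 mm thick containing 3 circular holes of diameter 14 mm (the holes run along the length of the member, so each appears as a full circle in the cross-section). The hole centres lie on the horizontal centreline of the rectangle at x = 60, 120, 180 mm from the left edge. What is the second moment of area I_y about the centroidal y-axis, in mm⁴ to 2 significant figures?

Break the section into simple shapes (no overlaps), measuring from the bottom-left corner of the bounding box.
Plate: 240 × 35, A = 8 400 mm², x = 120 mm, Ī = 40 320 000 mm⁴.
Hole 1 (subtracted): ⌀14, A = 153.9 mm², x = 60 mm, Ī = 1 886 mm⁴.
Hole 2 (subtracted): ⌀14, A = 153.9 mm², x = 120 mm, Ī = 1 886 mm⁴.
Hole 3 (subtracted): ⌀14, A = 153.9 mm², x = 180 mm, Ī = 1 886 mm⁴.
By symmetry the centroid is at mid-width, x̄ = 120 mm.
Transfer each piece to the centroidal y-axis using Ī + A·d² with d = x − 120:
  plate: d = 0 mm → contributes +40 320 000 mm⁴
  hole 1: d = -60 mm → contributes −556 063 mm⁴
  hole 2: d = 0 mm → contributes −1 886 mm⁴
  hole 3: d = 60 mm → contributes −556 063 mm⁴
Total I = 39 205 989 mm⁴.

I_y ≈ 3.9 × 10⁷ mm⁴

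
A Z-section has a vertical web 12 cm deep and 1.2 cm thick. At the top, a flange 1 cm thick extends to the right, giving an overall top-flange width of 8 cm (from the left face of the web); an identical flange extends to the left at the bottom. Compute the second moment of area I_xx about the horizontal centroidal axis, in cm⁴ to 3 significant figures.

I_xx ≈ 585 cm⁴

Decompose the section into non-overlapping parts with the origin at the bottom-left of its bounding rectangle.
Web: 1.2 × 12, A = 14.4 cm², y = 6 cm, Ī = 172.8 cm⁴.
Top flange (beyond web): 6.8 × 1, A = 6.8 cm², y = 11.5 cm, Ī = 0.56667 cm⁴.
Bottom flange (beyond web): 6.8 × 1, A = 6.8 cm², y = 0.5 cm, Ī = 0.56667 cm⁴.
Centroid: ȳ = ΣA·y / ΣA = 6 cm.
Transfer each piece to the horizontal centroidal axis using Ī + A·d² with d = y − 6:
  web: d = 0 cm → contributes +172.8 cm⁴
  top flange (beyond web): d = 5.5 cm → contributes +206.27 cm⁴
  bottom flange (beyond web): d = -5.5 cm → contributes +206.27 cm⁴
Total I = 585.33 cm⁴.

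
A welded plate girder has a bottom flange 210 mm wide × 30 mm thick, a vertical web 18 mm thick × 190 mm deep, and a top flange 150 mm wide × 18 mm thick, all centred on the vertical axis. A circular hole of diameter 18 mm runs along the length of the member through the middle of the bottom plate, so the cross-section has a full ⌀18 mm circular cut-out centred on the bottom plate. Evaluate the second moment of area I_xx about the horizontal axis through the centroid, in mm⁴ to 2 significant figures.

Break the section into simple shapes (no overlaps), measuring from the bottom-left corner of the bounding box.
Bottom plate: 210 × 30, A = 6 300 mm², y = 15 mm, Ī = 472 500 mm⁴.
Web plate: 18 × 190, A = 3 420 mm², y = 125 mm, Ī = 10 288 500 mm⁴.
Top plate: 150 × 18, A = 2 700 mm², y = 229 mm, Ī = 72 900 mm⁴.
Hole (subtracted): ⌀18, A = 254.5 mm², y = 15 mm, Ī = 5 153 mm⁴.
Centroid: ȳ = ΣA·y / ΣA = 93.42 mm.
Transfer each piece to the horizontal axis through the centroid using Ī + A·d² with d = y − 93.42:
  bottom plate: d = -78.42 mm → contributes +39 213 887 mm⁴
  web plate: d = 31.58 mm → contributes +13 699 626 mm⁴
  top plate: d = 135.6 mm → contributes +49 705 389 mm⁴
  hole: d = -78.42 mm → contributes −1 569 991 mm⁴
Total I = 101 048 909 mm⁴.

I_xx ≈ 1.0 × 10⁸ mm⁴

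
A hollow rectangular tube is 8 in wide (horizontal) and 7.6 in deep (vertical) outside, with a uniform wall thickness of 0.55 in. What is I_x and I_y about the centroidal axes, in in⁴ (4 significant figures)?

I_x ≈ 134.7 in⁴, I_y ≈ 146.3 in⁴

Break the section into simple shapes (no overlaps), measuring from the bottom-left corner of the bounding box.
Outer rectangle: 8 × 7.6, A = 60.8 in², y = 3.8 in, Ī = 292.651 in⁴.
Inner void (subtracted): 6.9 × 6.5, A = 44.85 in², y = 3.8 in, Ī = 157.909 in⁴.
By symmetry the centroid is at mid-height, ȳ = 3.8 in.
All pieces are centred on the centroidal x-axis, so I = ΣĪ (holes subtracted) = 134.741 in⁴.
Repeating about the centroidal y-axis gives I_y = 146.324 in⁴.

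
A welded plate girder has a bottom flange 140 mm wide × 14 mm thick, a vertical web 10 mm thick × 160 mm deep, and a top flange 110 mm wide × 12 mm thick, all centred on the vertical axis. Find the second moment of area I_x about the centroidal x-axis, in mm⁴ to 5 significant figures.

Break the section into simple shapes (no overlaps), measuring from the bottom-left corner of the bounding box.
Bottom plate: 140 × 14, A = 1 960 mm², y = 7 mm, Ī = 32013.33 mm⁴.
Web plate: 10 × 160, A = 1 600 mm², y = 94 mm, Ī = 3 413 333 mm⁴.
Top plate: 110 × 12, A = 1 320 mm², y = 180 mm, Ī = 15 840 mm⁴.
Centroid: ȳ = ΣA·y / ΣA = 82.31967 mm.
Transfer each piece to the centroidal x-axis using Ī + A·d² with d = y − 82.31967:
  bottom plate: d = -75.31967 mm → contributes +11 151 197 mm⁴
  web plate: d = 11.68033 mm → contributes +3 631 621 mm⁴
  top plate: d = 97.68033 mm → contributes +12 610 549 mm⁴
Total I = 27 393 368 mm⁴.

I_x ≈ 2.7393 × 10⁷ mm⁴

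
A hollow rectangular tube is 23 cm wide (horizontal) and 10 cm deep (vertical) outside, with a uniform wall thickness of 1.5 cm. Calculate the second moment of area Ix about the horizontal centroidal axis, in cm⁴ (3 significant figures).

Ix ≈ 1350 cm⁴

Decompose the section into non-overlapping parts with the origin at the bottom-left of its bounding rectangle.
Outer rectangle: 23 × 10, A = 230 cm², y = 5 cm, Ī = 1916.7 cm⁴.
Inner void (subtracted): 20 × 7, A = 140 cm², y = 5 cm, Ī = 571.67 cm⁴.
By symmetry the centroid is at mid-height, ȳ = 5 cm.
All pieces are centred on the horizontal centroidal axis, so I = ΣĪ (holes subtracted) = 1 345 cm⁴.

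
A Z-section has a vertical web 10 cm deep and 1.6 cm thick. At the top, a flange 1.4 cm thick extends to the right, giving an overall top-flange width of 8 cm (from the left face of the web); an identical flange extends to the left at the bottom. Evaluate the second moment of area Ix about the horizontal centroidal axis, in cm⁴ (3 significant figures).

Treat the section as a set of non-overlapping primitives; coordinates are from the bounding-box lower-left.
Web: 1.6 × 10, A = 16 cm², y = 5 cm, Ī = 133.33 cm⁴.
Top flange (beyond web): 6.4 × 1.4, A = 8.96 cm², y = 9.3 cm, Ī = 1.4635 cm⁴.
Bottom flange (beyond web): 6.4 × 1.4, A = 8.96 cm², y = 0.7 cm, Ī = 1.4635 cm⁴.
Centroid: ȳ = ΣA·y / ΣA = 5 cm.
Transfer each piece to the horizontal centroidal axis using Ī + A·d² with d = y − 5:
  web: d = 0 cm → contributes +133.33 cm⁴
  top flange (beyond web): d = 4.3 cm → contributes +167.13 cm⁴
  bottom flange (beyond web): d = -4.3 cm → contributes +167.13 cm⁴
Total I = 467.6 cm⁴.

Ix ≈ 468 cm⁴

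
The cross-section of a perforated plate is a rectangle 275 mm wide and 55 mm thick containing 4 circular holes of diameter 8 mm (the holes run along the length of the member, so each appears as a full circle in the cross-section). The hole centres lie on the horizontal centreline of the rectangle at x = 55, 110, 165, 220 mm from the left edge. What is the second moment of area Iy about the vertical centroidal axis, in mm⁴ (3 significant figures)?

Iy ≈ 9.46 × 10⁷ mm⁴

Decompose the section into non-overlapping parts with the origin at the bottom-left of its bounding rectangle.
Plate: 275 × 55, A = 15 125 mm², x = 137.5 mm, Ī = 95 319 010 mm⁴.
Hole 1 (subtracted): ⌀8, A = 50.265 mm², x = 55 mm, Ī = 201.06 mm⁴.
Hole 2 (subtracted): ⌀8, A = 50.265 mm², x = 110 mm, Ī = 201.06 mm⁴.
Hole 3 (subtracted): ⌀8, A = 50.265 mm², x = 165 mm, Ī = 201.06 mm⁴.
Hole 4 (subtracted): ⌀8, A = 50.265 mm², x = 220 mm, Ī = 201.06 mm⁴.
By symmetry the centroid is at mid-width, x̄ = 137.5 mm.
Transfer each piece to the vertical centroidal axis using Ī + A·d² with d = x − 137.5:
  plate: d = 0 mm → contributes +95 319 010 mm⁴
  hole 1: d = -82.5 mm → contributes −342 321 mm⁴
  hole 2: d = -27.5 mm → contributes −38 214 mm⁴
  hole 3: d = 27.5 mm → contributes −38 214 mm⁴
  hole 4: d = 82.5 mm → contributes −342 321 mm⁴
Total I = 94 557 941 mm⁴.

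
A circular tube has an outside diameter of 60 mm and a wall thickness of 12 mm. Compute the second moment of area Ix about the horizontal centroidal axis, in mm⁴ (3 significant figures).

Ix ≈ 5.54 × 10⁵ mm⁴

Split into non-overlapping primitives; take the origin at the lower-left of the bounding box.
Outer circle: ⌀60, A = 2827.4 mm², y = 30 mm, Ī = 636 173 mm⁴.
Bore (subtracted): ⌀36, A = 1017.9 mm², y = 30 mm, Ī = 82 448 mm⁴.
By symmetry the centroid is at mid-height, ȳ = 30 mm.
All pieces are centred on the horizontal centroidal axis, so I = ΣĪ (holes subtracted) = 553 725 mm⁴.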